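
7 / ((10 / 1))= 7 / 10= 0.70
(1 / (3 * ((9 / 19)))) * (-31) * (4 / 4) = -589 / 27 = -21.81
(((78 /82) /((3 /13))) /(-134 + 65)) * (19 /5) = -3211 /14145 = -0.23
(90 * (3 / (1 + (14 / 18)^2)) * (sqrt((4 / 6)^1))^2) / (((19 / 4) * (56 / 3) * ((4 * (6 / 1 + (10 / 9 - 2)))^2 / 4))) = 177147 / 14634256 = 0.01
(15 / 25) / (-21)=-1 / 35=-0.03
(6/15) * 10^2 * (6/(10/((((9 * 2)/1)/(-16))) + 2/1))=-1080/31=-34.84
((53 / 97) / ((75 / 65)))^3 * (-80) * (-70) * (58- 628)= -2784128529728 / 8214057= -338946.82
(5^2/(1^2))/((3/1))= 25/3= 8.33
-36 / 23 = -1.57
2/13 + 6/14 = 53/91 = 0.58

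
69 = 69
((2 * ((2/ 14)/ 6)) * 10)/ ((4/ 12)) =10/ 7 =1.43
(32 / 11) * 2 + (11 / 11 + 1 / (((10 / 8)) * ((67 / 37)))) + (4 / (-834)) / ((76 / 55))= 423725363 / 58392510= 7.26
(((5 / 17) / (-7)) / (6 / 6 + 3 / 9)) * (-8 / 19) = 30 / 2261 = 0.01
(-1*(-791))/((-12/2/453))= -119441/2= -59720.50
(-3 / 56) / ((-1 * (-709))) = -3 / 39704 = -0.00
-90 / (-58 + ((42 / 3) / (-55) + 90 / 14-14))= 34650 / 25343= 1.37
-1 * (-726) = 726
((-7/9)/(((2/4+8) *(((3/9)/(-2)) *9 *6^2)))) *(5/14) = 5/8262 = 0.00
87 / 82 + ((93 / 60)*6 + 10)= 4174 / 205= 20.36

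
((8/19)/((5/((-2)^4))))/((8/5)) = 0.84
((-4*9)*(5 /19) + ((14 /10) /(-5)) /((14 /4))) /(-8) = 2269 /1900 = 1.19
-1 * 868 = -868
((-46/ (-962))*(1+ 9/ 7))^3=0.00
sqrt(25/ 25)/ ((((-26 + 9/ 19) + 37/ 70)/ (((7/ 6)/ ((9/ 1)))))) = -4655/ 897669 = -0.01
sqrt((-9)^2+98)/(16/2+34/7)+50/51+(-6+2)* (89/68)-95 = -5062/51+7* sqrt(179)/90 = -98.21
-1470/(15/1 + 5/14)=-4116/43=-95.72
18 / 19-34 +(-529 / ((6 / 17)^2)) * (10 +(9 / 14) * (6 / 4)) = -892387897 / 19152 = -46595.02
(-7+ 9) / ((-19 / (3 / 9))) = -2 / 57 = -0.04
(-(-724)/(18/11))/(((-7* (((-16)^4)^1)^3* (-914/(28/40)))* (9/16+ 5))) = 1991/64397428468607877120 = 0.00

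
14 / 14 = 1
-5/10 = -1/2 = -0.50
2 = 2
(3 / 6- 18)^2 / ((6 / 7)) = 8575 / 24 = 357.29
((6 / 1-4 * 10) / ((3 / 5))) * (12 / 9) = -680 / 9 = -75.56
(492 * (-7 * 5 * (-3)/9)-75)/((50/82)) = 46453/5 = 9290.60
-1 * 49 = -49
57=57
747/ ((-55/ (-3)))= 2241/ 55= 40.75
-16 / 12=-4 / 3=-1.33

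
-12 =-12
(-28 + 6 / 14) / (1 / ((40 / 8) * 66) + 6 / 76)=-605055 / 1799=-336.33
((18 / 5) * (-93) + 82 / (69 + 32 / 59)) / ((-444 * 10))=855529 / 11385825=0.08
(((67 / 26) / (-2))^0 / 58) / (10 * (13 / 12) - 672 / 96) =0.00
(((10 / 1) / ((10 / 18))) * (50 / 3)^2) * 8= 40000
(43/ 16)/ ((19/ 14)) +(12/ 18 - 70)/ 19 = -761/ 456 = -1.67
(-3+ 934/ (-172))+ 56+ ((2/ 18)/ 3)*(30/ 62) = 1141819/ 23994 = 47.59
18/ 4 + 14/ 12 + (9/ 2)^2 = 311/ 12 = 25.92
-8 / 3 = -2.67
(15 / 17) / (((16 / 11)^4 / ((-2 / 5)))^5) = -2018249984797680027603 / 401401151043919843164160000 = -0.00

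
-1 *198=-198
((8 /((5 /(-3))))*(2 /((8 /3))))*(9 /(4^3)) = -0.51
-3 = -3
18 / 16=1.12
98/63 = 14/9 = 1.56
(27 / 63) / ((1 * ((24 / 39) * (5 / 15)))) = 2.09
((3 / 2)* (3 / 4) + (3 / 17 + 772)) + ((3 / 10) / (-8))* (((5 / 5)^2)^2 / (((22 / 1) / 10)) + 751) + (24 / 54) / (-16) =25079869 / 33660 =745.09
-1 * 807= -807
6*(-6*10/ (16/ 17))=-765/ 2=-382.50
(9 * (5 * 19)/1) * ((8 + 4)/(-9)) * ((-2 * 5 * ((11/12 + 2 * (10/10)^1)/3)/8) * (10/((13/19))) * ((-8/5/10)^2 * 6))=40432/13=3110.15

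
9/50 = 0.18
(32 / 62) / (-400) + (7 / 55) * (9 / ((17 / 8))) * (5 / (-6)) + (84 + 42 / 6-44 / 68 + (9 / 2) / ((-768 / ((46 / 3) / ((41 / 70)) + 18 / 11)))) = 136505656073 / 1521132800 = 89.74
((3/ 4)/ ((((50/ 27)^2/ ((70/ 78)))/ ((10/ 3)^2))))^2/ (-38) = -321489/ 2568800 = -0.13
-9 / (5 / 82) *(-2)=1476 / 5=295.20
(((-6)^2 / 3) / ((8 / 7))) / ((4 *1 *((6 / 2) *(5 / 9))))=63 / 40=1.58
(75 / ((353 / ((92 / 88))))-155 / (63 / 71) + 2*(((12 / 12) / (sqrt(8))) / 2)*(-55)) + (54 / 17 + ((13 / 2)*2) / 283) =-403063494931 / 2353820238-55*sqrt(2) / 4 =-190.68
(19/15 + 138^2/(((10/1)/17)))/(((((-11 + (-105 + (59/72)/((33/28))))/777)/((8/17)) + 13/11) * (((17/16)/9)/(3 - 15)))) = -1032845303153664/271939225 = -3798074.01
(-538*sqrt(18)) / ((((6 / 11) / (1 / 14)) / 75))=-221925*sqrt(2) / 14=-22417.81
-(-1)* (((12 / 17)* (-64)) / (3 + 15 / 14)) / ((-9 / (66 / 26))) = 39424 / 12597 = 3.13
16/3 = 5.33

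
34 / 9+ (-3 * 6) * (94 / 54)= -248 / 9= -27.56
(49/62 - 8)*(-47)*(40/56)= 105045/434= 242.04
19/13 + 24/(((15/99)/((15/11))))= 2827/13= 217.46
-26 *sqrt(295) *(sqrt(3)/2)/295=-1.31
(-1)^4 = 1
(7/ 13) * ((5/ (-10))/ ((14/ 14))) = -7/ 26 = -0.27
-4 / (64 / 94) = -47 / 8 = -5.88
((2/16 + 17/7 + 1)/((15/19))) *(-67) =-253327/840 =-301.58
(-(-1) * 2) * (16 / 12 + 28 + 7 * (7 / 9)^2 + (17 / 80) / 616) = 133993697 / 1995840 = 67.14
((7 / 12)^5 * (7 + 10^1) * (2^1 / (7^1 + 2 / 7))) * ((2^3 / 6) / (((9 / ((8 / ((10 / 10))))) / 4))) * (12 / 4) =4.48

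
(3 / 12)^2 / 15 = 1 / 240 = 0.00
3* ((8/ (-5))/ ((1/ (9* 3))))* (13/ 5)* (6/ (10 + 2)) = -4212/ 25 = -168.48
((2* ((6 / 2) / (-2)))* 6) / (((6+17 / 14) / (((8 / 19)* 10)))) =-20160 / 1919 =-10.51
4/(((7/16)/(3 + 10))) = 832/7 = 118.86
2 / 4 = 1 / 2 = 0.50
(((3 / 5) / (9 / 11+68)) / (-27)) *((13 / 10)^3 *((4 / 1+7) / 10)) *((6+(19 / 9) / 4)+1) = -72041827 / 12263400000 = -0.01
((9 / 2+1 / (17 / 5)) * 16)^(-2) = 289 / 1700416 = 0.00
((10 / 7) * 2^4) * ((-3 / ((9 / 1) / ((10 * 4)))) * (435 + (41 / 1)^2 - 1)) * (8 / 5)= -7219200 / 7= -1031314.29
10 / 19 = 0.53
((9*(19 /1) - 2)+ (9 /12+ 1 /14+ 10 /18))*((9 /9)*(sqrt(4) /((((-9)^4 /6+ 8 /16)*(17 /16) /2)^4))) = 1406894080 /471070101026876463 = 0.00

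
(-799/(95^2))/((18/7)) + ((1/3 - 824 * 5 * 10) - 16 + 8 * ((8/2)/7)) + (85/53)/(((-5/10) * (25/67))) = -2484269598893/60268950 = -41219.73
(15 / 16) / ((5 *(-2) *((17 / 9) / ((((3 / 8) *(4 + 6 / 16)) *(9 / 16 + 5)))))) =-252315 / 557056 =-0.45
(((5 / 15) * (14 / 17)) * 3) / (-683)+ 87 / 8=1010045 / 92888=10.87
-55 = -55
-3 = -3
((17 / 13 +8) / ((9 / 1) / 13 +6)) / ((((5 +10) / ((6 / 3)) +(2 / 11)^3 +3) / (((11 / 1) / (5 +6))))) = 322102 / 2433129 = 0.13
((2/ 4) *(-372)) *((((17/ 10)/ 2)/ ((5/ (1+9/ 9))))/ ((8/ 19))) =-150.20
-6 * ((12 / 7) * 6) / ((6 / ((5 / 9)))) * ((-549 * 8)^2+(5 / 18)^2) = -62498511610 / 567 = -110226651.87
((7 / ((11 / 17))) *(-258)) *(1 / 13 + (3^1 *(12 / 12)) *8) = -9609726 / 143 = -67200.88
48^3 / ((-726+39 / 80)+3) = -153.07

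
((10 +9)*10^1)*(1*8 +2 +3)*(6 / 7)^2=88920 / 49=1814.69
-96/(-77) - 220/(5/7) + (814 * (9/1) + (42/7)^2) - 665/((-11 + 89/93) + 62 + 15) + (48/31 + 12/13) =104757233851/14863849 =7047.79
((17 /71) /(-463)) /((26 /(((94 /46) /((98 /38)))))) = -15181 /963244646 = -0.00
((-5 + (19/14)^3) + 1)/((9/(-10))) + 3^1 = 57629/12348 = 4.67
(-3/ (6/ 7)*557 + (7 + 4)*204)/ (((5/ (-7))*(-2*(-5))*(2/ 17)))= -70091/ 200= -350.46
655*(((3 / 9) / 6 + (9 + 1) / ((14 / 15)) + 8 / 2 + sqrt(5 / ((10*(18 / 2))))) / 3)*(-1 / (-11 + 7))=819.05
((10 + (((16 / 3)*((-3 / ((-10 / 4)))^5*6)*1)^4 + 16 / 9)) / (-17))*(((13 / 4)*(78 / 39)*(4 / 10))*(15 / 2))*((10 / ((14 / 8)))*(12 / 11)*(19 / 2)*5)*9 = -613616469128699933623751856 / 4993438720703125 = -122884549796.24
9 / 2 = 4.50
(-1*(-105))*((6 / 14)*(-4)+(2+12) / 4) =375 / 2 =187.50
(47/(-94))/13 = -1/26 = -0.04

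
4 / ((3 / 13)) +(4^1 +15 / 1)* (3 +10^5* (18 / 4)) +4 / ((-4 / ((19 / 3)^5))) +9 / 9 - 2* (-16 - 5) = 8539927.63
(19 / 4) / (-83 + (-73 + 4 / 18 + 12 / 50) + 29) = -4275 / 113884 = -0.04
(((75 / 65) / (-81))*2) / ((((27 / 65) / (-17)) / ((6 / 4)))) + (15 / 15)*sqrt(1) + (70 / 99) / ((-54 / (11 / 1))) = 2.60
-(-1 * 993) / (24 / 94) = 15557 / 4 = 3889.25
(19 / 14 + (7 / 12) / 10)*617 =733613 / 840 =873.35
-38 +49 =11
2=2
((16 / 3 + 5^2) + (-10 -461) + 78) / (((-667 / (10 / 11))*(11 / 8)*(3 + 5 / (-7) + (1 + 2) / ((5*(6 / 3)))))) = 6092800 / 43823901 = 0.14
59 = 59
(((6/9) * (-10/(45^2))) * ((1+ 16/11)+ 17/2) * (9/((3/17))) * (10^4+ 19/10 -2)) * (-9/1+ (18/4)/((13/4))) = 45521767/325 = 140066.98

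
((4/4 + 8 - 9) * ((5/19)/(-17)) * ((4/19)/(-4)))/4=0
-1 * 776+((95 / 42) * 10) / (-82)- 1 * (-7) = -1324693 / 1722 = -769.28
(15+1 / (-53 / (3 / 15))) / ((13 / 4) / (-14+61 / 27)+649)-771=-770.98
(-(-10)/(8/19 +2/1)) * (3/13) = 285/299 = 0.95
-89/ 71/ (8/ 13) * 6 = -3471/ 284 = -12.22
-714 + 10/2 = -709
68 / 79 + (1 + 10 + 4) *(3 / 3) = 1253 / 79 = 15.86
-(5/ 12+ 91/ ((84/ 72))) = -941/ 12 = -78.42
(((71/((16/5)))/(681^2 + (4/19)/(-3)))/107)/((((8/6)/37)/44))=24706935/45255646576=0.00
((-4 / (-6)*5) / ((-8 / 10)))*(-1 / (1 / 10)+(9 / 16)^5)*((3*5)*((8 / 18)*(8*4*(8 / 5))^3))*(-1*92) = -30696237184 / 9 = -3410693020.44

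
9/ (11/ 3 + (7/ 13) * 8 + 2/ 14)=2457/ 2216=1.11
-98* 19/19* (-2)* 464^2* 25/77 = 150707200/11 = 13700654.55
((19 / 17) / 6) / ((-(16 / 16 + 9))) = -19 / 1020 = -0.02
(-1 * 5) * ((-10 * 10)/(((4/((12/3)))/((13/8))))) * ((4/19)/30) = 325/57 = 5.70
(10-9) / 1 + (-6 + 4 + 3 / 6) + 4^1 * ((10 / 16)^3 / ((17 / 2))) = -419 / 1088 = -0.39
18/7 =2.57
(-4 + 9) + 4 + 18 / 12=21 / 2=10.50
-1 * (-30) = 30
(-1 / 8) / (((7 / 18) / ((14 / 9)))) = -1 / 2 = -0.50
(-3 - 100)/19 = -5.42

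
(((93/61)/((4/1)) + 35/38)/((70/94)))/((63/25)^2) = 35467375/128801988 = 0.28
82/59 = 1.39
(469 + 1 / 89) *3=125226 / 89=1407.03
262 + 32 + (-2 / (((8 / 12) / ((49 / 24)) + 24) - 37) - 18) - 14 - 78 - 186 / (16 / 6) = 284189 / 2484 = 114.41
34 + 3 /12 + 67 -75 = 26.25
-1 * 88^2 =-7744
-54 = -54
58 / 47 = 1.23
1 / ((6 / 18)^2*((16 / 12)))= 27 / 4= 6.75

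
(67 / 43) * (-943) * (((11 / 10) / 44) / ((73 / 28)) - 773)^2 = -20117797327647109 / 22914700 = -877942863.21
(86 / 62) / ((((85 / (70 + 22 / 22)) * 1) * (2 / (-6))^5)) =-741879 / 2635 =-281.55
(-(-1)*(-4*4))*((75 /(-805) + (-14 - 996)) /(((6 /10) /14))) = 26020000 /69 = 377101.45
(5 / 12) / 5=1 / 12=0.08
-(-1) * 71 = 71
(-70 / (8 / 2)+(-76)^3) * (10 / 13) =-4389935 / 13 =-337687.31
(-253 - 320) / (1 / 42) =-24066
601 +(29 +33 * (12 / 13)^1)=8586 / 13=660.46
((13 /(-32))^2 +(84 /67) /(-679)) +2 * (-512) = -6813609381 /6654976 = -1023.84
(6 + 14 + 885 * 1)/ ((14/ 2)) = 905/ 7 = 129.29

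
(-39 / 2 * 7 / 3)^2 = 8281 / 4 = 2070.25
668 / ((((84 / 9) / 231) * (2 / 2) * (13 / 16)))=20348.31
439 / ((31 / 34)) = 14926 / 31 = 481.48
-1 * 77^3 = -456533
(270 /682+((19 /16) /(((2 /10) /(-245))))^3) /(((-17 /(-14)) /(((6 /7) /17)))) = -12898663190419245 /100914176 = -127818149.06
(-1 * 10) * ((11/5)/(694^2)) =-11/240818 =-0.00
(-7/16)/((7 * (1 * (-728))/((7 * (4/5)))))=1/2080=0.00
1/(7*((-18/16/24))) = -3.05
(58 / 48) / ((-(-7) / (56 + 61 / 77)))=126817 / 12936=9.80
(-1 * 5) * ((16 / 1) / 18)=-40 / 9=-4.44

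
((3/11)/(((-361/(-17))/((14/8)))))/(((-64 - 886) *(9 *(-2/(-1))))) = -119/90538800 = -0.00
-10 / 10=-1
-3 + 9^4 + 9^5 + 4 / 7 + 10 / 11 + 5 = 5052238 / 77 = 65613.48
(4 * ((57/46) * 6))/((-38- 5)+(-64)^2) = 228/31073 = 0.01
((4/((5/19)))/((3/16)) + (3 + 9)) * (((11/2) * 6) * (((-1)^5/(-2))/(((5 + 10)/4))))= 30712/75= 409.49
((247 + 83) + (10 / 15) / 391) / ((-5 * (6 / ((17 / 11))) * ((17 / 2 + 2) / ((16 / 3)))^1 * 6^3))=-0.04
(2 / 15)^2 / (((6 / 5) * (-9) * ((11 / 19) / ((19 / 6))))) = -361 / 40095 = -0.01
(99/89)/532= 99/47348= 0.00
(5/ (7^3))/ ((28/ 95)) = 475/ 9604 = 0.05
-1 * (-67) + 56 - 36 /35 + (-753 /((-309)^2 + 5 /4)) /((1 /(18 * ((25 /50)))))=1629506121 /13367515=121.90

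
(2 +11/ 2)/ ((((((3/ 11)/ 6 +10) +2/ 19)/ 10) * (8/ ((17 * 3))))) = 47.10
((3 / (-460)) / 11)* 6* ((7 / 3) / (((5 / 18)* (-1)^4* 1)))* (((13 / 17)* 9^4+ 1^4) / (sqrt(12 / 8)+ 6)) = -12898872 / 494615+ 1074906* sqrt(6) / 494615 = -20.76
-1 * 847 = -847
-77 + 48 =-29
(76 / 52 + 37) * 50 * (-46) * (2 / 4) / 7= -6318.68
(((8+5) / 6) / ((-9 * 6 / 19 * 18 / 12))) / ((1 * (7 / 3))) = -0.22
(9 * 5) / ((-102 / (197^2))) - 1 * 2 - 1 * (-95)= -578973 / 34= -17028.62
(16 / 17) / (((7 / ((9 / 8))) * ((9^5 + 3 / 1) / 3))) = 9 / 1171198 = 0.00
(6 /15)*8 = 16 /5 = 3.20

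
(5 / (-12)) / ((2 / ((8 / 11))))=-5 / 33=-0.15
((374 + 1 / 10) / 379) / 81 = 1247 / 102330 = 0.01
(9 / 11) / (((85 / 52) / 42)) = 21.02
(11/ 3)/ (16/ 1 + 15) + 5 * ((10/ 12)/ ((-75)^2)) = 4981/ 41850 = 0.12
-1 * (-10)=10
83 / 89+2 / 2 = 172 / 89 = 1.93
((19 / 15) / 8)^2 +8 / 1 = 115561 / 14400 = 8.03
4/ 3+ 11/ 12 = 9/ 4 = 2.25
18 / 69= 6 / 23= 0.26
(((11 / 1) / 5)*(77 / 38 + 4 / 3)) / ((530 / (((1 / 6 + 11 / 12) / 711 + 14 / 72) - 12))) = -53037457 / 322189650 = -0.16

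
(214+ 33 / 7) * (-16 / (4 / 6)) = -5249.14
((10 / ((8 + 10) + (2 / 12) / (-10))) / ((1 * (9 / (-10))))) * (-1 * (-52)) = -8000 / 249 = -32.13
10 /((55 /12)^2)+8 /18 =5012 /5445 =0.92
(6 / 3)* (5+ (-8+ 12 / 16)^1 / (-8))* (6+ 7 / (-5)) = 4347 / 80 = 54.34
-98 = -98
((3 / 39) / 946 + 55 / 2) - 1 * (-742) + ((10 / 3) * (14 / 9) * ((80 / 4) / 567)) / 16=10348285397 / 13447863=769.51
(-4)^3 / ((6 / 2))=-64 / 3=-21.33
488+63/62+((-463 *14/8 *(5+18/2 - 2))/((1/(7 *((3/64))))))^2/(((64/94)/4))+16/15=911157661072463/15237120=59798548.61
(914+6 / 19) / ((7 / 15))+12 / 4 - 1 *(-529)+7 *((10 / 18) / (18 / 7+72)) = 1556649113 / 624834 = 2491.30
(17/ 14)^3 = 4913/ 2744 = 1.79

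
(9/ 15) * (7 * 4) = 84/ 5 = 16.80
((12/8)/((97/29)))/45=29/2910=0.01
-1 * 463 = -463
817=817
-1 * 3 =-3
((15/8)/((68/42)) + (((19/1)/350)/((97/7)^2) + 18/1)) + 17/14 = 9124269141/447868400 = 20.37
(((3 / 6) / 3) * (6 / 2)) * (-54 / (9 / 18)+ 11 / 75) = -8089 / 150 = -53.93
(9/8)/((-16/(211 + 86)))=-2673/128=-20.88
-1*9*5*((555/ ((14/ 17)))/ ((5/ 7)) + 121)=-95805/ 2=-47902.50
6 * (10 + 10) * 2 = 240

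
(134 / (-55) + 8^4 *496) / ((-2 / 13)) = -726301849 / 55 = -13205488.16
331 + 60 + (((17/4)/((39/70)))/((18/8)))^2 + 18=51805309/123201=420.49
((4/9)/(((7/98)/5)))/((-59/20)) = -5600/531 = -10.55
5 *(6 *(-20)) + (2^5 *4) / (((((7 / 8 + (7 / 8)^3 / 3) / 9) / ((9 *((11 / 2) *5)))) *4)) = 108473880 / 1687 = 64299.87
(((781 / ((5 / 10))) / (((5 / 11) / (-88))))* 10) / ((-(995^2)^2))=3024032 / 980149500625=0.00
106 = 106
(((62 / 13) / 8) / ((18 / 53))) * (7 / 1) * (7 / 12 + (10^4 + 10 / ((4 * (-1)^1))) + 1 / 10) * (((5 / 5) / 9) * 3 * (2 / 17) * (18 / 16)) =6899346391 / 1272960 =5419.92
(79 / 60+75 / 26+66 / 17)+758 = 10158269 / 13260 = 766.08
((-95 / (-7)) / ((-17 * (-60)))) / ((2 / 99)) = 627 / 952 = 0.66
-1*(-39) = 39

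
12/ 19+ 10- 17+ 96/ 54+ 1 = -614/ 171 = -3.59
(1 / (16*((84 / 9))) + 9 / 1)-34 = -11197 / 448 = -24.99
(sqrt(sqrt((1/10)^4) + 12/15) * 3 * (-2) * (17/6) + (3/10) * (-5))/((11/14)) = -1176/55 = -21.38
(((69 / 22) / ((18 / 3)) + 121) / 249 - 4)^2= 1480479529 / 120033936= 12.33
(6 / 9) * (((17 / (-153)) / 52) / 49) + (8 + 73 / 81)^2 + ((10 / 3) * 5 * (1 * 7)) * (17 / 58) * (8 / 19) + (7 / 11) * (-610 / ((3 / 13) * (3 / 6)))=-165696307497709 / 50662165554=-3270.61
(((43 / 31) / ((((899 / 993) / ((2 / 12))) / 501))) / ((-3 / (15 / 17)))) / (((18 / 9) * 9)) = -11884555 / 5685276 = -2.09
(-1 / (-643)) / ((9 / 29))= 29 / 5787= 0.01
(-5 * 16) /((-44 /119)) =216.36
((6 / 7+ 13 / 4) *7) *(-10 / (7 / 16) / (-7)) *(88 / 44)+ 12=9788 / 49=199.76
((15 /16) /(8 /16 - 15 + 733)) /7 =5 /26824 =0.00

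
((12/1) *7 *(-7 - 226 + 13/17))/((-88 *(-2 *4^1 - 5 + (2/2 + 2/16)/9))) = -331632/19261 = -17.22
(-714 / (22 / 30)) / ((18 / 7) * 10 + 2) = -37485 / 1067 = -35.13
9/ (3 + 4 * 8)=9/ 35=0.26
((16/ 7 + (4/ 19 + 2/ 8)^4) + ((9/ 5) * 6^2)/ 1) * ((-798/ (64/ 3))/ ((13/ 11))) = -7760304201177/ 3652280320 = -2124.78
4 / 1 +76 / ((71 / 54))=4388 / 71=61.80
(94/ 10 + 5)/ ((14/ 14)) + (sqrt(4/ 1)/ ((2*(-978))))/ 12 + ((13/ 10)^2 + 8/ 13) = 63717353/ 3814200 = 16.71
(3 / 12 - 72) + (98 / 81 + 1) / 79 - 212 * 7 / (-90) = -7068737 / 127980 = -55.23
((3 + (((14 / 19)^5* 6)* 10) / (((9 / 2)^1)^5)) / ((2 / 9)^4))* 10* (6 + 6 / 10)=1612109149321 / 19808792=81383.52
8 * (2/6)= 8/3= 2.67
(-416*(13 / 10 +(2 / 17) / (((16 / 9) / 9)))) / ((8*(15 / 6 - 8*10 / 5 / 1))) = 16757 / 2295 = 7.30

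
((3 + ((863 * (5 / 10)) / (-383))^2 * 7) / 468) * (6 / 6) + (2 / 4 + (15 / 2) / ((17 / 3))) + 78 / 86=553202947649 / 200733921648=2.76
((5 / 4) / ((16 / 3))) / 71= 0.00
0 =0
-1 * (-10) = 10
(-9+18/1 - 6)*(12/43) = 36/43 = 0.84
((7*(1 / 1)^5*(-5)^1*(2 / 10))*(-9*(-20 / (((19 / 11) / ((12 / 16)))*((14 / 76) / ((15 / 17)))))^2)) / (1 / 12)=2646270000 / 2023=1308091.94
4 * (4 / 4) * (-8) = -32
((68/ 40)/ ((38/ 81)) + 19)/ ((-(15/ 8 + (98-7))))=-0.24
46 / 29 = 1.59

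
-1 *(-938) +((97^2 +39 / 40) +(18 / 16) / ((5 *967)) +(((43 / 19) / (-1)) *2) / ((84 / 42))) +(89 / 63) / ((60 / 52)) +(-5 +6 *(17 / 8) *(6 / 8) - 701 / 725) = 416929419972473 / 40280965200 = 10350.53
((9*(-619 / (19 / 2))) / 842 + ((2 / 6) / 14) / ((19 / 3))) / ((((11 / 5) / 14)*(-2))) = 387865 / 175978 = 2.20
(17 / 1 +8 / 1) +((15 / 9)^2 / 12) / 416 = 1123225 / 44928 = 25.00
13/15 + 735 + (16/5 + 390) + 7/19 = 321889/285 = 1129.44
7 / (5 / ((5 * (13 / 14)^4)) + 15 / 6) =399854 / 219637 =1.82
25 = 25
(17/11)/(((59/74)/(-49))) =-61642/649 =-94.98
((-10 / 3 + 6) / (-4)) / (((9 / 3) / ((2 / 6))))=-2 / 27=-0.07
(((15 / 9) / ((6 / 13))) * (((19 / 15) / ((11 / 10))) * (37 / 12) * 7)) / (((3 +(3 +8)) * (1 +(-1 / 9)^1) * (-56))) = -45695 / 354816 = -0.13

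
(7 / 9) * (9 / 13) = 0.54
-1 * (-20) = 20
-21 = -21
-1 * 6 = -6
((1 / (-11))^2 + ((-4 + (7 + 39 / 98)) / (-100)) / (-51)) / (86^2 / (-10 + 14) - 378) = 180031 / 29653300600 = 0.00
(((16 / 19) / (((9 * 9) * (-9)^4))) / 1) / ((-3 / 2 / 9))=-32 / 3365793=-0.00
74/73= 1.01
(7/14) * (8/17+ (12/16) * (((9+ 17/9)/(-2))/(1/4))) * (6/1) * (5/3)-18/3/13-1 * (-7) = -48250/663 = -72.78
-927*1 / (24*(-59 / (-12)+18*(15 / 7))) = -6489 / 7306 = -0.89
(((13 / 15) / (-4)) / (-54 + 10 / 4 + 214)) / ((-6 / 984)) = 82 / 375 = 0.22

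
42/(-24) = -7/4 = -1.75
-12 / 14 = -6 / 7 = -0.86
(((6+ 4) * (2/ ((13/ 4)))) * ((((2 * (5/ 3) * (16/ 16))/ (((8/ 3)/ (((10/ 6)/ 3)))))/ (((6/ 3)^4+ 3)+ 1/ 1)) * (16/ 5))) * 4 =320/ 117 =2.74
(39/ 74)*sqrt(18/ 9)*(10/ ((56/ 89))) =17355*sqrt(2)/ 2072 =11.85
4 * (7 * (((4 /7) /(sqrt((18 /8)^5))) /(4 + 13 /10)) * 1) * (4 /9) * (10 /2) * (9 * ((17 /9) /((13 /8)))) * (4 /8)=6963200 /1506843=4.62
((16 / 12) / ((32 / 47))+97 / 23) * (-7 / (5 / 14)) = -121.04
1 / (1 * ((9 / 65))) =7.22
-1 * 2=-2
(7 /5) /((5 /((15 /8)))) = 21 /40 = 0.52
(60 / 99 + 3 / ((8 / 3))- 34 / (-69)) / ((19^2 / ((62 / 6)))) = 139531 / 2191992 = 0.06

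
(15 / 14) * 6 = 45 / 7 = 6.43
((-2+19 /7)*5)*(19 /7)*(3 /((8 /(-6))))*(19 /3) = -138.14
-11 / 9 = -1.22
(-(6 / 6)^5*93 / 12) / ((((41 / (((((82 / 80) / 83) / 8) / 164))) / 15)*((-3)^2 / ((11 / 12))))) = -341 / 125448192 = -0.00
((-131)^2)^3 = 5053913144281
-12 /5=-2.40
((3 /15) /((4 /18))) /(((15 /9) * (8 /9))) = 243 /400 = 0.61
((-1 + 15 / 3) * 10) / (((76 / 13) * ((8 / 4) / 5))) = 325 / 19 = 17.11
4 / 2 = 2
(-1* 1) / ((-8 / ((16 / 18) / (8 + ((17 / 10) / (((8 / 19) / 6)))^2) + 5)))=42842045 / 68526792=0.63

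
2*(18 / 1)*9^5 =2125764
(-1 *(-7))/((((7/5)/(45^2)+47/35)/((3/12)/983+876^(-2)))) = 10629588375/7981153090688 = 0.00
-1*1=-1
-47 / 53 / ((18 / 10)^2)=-1175 / 4293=-0.27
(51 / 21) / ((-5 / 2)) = -34 / 35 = -0.97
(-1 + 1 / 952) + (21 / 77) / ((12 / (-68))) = -26645 / 10472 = -2.54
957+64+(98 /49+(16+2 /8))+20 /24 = 12481 /12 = 1040.08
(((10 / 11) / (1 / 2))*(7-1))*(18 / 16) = 135 / 11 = 12.27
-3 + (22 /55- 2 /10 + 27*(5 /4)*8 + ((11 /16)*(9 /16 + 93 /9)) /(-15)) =3072391 /11520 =266.70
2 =2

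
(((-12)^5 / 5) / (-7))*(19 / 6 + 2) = 1285632 / 35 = 36732.34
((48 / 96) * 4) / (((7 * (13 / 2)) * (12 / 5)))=5 / 273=0.02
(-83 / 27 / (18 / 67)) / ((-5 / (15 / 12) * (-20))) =-5561 / 38880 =-0.14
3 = 3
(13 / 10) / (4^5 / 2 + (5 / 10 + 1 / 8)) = 52 / 20505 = 0.00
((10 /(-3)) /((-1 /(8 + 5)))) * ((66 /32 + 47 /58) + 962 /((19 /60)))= 1742481455 /13224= 131766.60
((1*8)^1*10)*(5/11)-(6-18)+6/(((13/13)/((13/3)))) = 818/11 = 74.36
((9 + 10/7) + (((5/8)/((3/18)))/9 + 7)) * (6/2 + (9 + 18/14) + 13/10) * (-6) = -1530479/980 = -1561.71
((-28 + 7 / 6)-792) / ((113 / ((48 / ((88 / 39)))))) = -191607 / 1243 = -154.15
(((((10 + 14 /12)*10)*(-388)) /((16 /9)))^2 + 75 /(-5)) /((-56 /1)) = -1357617855 /128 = -10606389.49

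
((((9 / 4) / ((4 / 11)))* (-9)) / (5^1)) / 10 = -891 / 800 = -1.11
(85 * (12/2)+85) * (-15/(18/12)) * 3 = -17850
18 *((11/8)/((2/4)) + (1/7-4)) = -279/14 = -19.93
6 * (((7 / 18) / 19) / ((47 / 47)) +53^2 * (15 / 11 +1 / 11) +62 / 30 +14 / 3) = 24555.43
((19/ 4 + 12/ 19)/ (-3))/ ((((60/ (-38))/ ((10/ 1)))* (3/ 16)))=1636/ 27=60.59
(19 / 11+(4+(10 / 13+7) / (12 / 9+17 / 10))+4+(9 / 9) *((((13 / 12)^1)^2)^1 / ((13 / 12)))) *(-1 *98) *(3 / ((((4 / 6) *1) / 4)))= -43850121 / 1859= -23588.02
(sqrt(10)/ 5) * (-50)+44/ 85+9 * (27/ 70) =4747/ 1190- 10 * sqrt(10) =-27.63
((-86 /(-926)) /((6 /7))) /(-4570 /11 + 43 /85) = -281435 /1077800106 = -0.00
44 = 44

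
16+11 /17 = 283 /17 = 16.65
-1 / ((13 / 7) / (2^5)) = -224 / 13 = -17.23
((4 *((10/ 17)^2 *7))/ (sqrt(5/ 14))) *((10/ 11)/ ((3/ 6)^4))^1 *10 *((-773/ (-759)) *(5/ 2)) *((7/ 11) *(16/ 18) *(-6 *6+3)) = -96965120000 *sqrt(70)/ 7238583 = -112075.58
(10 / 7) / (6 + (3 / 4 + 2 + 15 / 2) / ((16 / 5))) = 640 / 4123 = 0.16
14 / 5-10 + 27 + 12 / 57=1901 / 95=20.01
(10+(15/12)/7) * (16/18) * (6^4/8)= 10260/7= 1465.71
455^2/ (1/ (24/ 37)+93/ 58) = 144089400/ 2189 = 65824.30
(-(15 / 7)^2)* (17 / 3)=-1275 / 49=-26.02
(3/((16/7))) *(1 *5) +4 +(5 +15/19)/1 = 4971/304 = 16.35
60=60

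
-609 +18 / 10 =-3036 / 5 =-607.20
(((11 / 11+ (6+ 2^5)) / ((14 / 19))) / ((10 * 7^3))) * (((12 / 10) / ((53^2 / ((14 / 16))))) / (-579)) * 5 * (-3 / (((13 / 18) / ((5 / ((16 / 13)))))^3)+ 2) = 201812091 / 7616634511360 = 0.00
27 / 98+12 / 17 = 1635 / 1666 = 0.98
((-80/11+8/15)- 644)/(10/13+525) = -1395836/1127775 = -1.24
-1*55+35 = -20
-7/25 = -0.28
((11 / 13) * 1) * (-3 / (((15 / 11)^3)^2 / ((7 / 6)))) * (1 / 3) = -136410197 / 888468750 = -0.15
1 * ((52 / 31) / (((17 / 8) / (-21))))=-8736 / 527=-16.58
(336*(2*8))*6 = 32256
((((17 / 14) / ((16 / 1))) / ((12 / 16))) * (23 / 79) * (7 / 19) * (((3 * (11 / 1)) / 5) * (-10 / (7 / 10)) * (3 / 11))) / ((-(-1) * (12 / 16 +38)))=-2346 / 325717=-0.01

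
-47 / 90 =-0.52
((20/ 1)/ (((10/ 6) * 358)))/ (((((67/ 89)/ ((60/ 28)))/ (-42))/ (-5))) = 240300/ 11993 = 20.04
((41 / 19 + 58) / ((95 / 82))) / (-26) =-46863 / 23465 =-2.00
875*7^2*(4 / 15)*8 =91466.67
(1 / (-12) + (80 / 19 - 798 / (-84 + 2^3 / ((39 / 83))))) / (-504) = -2388427 / 75037536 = -0.03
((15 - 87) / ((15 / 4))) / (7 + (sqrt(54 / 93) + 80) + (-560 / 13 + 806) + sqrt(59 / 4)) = -0.02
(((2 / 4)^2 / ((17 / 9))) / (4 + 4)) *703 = 6327 / 544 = 11.63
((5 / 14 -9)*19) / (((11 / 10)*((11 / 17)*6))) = -1615 / 42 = -38.45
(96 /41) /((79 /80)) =7680 /3239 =2.37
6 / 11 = 0.55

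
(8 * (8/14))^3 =32768/343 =95.53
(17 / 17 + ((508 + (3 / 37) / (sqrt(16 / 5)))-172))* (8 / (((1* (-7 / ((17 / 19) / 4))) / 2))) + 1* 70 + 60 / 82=-553856 / 5453-51* sqrt(5) / 4921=-101.59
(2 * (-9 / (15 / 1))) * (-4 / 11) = 24 / 55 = 0.44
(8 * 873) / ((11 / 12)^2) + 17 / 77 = 7040059 / 847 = 8311.76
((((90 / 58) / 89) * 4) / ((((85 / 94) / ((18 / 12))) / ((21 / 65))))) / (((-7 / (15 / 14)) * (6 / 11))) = -41877 / 3992807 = -0.01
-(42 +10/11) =-472/11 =-42.91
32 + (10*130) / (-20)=-33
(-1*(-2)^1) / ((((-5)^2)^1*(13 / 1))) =2 / 325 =0.01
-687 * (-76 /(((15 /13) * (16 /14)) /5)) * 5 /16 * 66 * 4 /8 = 2041570.78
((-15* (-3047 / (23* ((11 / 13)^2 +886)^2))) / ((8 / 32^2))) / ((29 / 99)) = 3308356351872 / 2995699904735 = 1.10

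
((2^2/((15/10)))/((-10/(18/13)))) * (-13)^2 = -62.40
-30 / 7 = -4.29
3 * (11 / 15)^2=121 / 75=1.61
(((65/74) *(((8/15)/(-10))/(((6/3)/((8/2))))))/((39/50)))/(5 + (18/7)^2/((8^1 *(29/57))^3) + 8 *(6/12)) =-1223742464/92687946273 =-0.01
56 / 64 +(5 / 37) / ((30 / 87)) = 375 / 296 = 1.27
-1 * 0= 0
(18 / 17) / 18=1 / 17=0.06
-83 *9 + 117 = -630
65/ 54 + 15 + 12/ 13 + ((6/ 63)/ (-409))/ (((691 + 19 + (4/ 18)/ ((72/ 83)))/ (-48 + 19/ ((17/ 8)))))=134661506359907/ 7862622206166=17.13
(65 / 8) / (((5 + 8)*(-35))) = -1 / 56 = -0.02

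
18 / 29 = 0.62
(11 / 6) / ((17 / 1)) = 11 / 102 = 0.11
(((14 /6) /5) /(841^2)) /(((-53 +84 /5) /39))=-91 /128017861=-0.00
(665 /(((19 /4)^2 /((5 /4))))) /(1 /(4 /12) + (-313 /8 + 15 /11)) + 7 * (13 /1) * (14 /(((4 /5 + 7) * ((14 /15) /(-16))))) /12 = -5838500 /24909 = -234.39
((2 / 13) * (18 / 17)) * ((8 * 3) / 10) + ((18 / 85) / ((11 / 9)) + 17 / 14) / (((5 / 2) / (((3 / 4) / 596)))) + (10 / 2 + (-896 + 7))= -896167253563 / 1014213200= -883.61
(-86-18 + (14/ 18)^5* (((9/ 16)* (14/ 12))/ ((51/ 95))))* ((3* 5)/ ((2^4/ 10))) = -83239489225/ 85660416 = -971.74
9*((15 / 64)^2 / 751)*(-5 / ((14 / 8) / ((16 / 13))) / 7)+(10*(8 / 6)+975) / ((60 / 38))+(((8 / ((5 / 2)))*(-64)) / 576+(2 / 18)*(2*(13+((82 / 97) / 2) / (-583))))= 5440755665806393 / 8657044235840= 628.48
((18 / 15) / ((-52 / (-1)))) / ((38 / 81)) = 243 / 4940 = 0.05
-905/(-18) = 905/18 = 50.28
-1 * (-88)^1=88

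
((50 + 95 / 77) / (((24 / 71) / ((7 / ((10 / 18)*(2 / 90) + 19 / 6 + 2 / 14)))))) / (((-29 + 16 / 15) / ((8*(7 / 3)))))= -3705656850 / 17362103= -213.43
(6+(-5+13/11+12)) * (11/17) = 156/17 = 9.18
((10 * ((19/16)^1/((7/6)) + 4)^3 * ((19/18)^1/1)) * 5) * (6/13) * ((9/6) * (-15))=-158089792125/2283008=-69246.27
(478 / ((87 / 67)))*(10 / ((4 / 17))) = 1361105 / 87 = 15644.89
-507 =-507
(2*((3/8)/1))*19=14.25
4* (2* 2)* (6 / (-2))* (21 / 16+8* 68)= -26175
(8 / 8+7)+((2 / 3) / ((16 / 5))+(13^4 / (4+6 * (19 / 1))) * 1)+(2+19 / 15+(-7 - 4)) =572341 / 2360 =242.52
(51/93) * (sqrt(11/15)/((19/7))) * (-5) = -119 * sqrt(165)/1767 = -0.87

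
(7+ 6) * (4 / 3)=17.33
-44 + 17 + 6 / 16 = -213 / 8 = -26.62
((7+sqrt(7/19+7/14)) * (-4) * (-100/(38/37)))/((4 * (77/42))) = 5550 * sqrt(1254)/3971+77700/209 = 421.26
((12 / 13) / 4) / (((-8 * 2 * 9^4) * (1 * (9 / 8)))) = -1 / 511758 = -0.00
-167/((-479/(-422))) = -70474/479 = -147.13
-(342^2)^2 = -13680577296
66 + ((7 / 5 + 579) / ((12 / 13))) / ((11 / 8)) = 86342 / 165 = 523.28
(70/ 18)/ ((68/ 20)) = 175/ 153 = 1.14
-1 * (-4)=4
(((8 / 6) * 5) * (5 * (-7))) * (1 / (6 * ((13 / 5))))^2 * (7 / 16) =-30625 / 73008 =-0.42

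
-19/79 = -0.24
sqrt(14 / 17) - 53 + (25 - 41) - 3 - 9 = -81 + sqrt(238) / 17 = -80.09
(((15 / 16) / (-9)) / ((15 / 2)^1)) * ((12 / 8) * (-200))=25 / 6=4.17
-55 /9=-6.11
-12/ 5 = -2.40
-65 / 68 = -0.96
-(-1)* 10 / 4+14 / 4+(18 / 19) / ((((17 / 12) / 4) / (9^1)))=9714 / 323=30.07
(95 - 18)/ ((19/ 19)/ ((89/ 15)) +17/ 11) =75383/ 1678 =44.92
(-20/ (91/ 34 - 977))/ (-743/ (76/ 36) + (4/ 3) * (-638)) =-38760/ 2270822723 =-0.00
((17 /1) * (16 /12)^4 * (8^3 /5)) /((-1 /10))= -4456448 /81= -55017.88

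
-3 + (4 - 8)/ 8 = -7/ 2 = -3.50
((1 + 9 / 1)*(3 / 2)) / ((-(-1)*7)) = 15 / 7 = 2.14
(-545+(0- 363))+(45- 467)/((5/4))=-6228/5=-1245.60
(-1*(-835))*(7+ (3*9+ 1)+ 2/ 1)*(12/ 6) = 61790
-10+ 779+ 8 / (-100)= 19223 / 25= 768.92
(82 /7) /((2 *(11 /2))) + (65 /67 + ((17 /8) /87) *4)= 1914529 /897666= 2.13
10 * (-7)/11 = -70/11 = -6.36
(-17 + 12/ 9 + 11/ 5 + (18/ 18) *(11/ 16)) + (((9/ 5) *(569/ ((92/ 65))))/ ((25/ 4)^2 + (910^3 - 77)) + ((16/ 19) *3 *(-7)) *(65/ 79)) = -11519846701442909/ 421517453339280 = -27.33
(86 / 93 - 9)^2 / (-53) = -564001 / 458397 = -1.23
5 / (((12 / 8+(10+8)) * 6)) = 5 / 117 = 0.04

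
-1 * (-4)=4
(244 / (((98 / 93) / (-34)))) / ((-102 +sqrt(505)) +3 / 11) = 11669361 * sqrt(505) / 14590436 +1187092269 / 14590436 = 99.33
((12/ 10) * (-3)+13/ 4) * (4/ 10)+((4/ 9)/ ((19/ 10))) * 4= 6803/ 8550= 0.80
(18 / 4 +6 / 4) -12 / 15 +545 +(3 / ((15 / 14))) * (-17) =2513 / 5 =502.60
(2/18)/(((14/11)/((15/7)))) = 55/294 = 0.19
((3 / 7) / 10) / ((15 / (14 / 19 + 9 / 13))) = 0.00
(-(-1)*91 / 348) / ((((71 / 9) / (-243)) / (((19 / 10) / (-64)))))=1260441 / 5271040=0.24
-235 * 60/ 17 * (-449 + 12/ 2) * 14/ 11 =87448200/ 187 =467637.43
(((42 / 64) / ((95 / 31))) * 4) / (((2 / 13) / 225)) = 380835 / 304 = 1252.75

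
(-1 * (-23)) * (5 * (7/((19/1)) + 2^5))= 70725/19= 3722.37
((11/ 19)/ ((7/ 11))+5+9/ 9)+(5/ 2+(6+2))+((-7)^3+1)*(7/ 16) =-140677/ 1064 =-132.22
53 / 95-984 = -93427 / 95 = -983.44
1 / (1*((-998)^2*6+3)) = 0.00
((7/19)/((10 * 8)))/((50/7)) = 49/76000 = 0.00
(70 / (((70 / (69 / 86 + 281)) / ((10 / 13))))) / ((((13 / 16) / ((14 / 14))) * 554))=969400 / 2012959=0.48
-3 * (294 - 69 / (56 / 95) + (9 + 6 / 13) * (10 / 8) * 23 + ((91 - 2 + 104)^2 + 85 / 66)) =-905686867 / 8008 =-113097.76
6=6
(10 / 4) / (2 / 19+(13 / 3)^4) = 0.01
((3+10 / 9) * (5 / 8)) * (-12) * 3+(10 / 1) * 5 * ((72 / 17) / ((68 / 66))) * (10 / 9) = 78535 / 578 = 135.87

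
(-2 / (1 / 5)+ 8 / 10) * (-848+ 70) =35788 / 5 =7157.60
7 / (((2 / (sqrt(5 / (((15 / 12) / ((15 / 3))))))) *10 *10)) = 7 *sqrt(5) / 100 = 0.16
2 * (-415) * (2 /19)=-1660 /19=-87.37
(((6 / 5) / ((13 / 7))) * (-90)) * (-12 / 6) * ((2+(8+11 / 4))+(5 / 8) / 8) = 155169 / 104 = 1492.01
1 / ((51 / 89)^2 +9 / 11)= 87131 / 99900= 0.87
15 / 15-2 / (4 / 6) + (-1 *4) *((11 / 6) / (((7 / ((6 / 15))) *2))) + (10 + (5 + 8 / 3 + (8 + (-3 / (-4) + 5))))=4089 / 140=29.21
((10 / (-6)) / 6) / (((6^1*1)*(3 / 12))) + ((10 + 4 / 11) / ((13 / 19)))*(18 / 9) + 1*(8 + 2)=40.11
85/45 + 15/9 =32/9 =3.56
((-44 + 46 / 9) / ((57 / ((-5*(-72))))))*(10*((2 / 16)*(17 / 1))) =-297500 / 57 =-5219.30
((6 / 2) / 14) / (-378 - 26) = -3 / 5656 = -0.00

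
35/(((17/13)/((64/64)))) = 455/17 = 26.76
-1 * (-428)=428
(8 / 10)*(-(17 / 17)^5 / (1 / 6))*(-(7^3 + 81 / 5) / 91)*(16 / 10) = 30.31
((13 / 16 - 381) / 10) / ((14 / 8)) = -869 / 40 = -21.72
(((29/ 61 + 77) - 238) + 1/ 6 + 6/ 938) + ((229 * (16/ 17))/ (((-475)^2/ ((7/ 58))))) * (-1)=-3061691853486521/ 19093610838750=-160.35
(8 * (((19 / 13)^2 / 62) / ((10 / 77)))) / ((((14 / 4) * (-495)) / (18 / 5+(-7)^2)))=-379772 / 5893875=-0.06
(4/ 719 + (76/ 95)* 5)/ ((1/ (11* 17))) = 749.04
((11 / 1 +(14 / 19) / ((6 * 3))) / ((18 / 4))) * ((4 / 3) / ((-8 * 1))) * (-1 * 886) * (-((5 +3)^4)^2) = -28064390053888 / 4617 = -6078490373.38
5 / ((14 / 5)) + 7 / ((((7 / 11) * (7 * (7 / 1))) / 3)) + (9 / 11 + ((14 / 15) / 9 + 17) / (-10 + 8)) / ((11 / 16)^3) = -4133625241 / 193700430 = -21.34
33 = 33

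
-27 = -27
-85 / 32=-2.66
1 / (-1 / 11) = -11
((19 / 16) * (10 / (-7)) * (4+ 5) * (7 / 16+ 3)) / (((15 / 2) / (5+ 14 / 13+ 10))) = -655215 / 5824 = -112.50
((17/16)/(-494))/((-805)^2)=-17/5121989600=-0.00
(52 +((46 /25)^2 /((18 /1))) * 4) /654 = 148366 /1839375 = 0.08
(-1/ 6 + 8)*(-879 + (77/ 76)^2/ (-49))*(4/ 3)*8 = -238629575/ 3249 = -73447.08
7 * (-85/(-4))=595/4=148.75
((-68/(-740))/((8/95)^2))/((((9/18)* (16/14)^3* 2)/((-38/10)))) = -39994829/1212416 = -32.99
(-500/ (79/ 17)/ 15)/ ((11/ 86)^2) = -12573200/ 28677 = -438.44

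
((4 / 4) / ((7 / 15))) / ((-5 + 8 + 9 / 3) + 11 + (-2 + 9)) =5 / 56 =0.09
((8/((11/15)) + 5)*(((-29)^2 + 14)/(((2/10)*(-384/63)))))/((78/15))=-78553125/36608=-2145.79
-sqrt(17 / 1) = -sqrt(17) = -4.12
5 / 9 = 0.56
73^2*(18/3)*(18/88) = 143883/22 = 6540.14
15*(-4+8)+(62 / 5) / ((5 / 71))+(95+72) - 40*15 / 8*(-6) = 21327 / 25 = 853.08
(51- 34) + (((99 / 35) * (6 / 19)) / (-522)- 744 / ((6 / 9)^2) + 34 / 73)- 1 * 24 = -2365866924 / 1407805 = -1680.54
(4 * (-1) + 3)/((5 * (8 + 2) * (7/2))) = -1/175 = -0.01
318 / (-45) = -106 / 15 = -7.07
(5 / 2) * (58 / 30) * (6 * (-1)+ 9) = 29 / 2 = 14.50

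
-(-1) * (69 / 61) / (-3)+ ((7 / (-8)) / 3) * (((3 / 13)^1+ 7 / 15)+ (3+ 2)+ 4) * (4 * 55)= -8887409 / 14274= -622.63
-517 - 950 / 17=-9739 / 17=-572.88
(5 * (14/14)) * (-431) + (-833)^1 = -2988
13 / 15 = 0.87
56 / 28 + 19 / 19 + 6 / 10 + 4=38 / 5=7.60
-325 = -325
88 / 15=5.87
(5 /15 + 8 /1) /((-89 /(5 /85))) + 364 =1652171 /4539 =363.99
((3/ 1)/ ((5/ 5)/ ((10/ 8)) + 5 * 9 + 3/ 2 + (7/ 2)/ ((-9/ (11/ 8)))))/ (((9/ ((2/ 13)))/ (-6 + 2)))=-1920/ 437723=-0.00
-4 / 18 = -2 / 9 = -0.22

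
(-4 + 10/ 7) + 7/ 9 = -113/ 63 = -1.79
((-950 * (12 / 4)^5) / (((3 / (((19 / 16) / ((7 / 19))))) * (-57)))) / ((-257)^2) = 243675 / 3698744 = 0.07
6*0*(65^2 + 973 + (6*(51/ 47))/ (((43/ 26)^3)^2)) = 0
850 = 850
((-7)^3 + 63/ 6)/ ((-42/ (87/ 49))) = 2755/ 196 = 14.06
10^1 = 10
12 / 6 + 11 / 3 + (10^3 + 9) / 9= 1060 / 9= 117.78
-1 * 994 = -994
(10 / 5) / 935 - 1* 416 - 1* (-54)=-338468 / 935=-362.00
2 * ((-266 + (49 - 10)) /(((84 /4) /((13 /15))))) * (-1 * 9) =5902 /35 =168.63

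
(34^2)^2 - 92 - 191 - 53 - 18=1335982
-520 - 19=-539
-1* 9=-9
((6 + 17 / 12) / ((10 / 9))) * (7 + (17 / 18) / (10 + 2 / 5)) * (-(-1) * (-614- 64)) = -66748309 / 2080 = -32090.53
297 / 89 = 3.34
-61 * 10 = -610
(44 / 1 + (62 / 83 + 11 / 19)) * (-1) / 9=-71479 / 14193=-5.04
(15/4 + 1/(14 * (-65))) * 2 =6823/910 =7.50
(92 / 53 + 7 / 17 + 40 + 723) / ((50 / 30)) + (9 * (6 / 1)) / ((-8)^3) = 529336029 / 1153280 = 458.98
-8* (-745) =5960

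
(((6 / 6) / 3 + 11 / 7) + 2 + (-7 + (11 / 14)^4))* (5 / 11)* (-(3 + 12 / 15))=5943143 / 1267728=4.69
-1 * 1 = -1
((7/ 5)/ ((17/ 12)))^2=7056/ 7225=0.98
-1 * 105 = -105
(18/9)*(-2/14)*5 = -10/7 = -1.43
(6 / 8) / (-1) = -3 / 4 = -0.75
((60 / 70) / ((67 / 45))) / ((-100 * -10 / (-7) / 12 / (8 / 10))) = -324 / 8375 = -0.04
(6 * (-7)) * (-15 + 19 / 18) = 1757 / 3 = 585.67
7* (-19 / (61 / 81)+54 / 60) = -103887 / 610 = -170.31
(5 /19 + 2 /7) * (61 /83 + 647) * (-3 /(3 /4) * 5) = -78492520 /11039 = -7110.47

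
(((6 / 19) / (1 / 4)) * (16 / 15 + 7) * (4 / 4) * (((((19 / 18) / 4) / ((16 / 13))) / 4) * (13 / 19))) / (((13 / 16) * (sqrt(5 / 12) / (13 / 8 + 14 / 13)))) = 34001 * sqrt(15) / 68400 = 1.93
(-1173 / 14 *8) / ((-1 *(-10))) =-67.03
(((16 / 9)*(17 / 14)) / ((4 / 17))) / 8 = 289 / 252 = 1.15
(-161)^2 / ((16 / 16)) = 25921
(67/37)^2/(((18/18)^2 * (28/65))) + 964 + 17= 37895477/38332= 988.61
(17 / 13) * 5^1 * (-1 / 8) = -85 / 104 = -0.82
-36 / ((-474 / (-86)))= -516 / 79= -6.53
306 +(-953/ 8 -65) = 975/ 8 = 121.88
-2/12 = -1/6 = -0.17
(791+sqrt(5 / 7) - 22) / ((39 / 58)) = 58*sqrt(35) / 273+44602 / 39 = 1144.90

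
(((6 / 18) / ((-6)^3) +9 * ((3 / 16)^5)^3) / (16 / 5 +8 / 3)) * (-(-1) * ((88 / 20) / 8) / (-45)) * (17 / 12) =2449958019463545373 / 537907057189370525122560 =0.00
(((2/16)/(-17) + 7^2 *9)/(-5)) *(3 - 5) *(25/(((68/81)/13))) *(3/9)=105256125/4624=22763.00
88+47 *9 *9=3895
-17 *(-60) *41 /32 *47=491385 /8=61423.12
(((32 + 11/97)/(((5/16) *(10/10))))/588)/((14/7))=178/2037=0.09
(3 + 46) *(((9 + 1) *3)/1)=1470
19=19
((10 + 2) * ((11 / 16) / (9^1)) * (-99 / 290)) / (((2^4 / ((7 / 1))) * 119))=-363 / 315520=-0.00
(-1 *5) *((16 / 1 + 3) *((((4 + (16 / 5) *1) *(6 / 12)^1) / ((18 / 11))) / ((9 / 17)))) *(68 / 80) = -60401 / 180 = -335.56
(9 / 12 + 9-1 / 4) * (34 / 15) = 323 / 15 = 21.53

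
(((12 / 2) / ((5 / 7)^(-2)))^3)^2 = 11390625000000 / 13841287201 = 822.95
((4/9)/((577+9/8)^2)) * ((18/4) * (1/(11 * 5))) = 128/1176484375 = 0.00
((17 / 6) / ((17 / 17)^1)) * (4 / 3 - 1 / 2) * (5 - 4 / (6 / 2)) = 935 / 108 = 8.66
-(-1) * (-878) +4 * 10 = -838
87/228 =29/76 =0.38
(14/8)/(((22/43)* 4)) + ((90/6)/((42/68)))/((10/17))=103835/2464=42.14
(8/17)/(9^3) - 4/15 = -16484/61965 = -0.27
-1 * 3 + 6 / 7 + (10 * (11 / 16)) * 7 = 2575 / 56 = 45.98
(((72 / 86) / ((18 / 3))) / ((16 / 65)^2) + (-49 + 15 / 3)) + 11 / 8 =-221933 / 5504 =-40.32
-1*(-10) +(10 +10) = 30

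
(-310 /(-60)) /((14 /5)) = 155 /84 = 1.85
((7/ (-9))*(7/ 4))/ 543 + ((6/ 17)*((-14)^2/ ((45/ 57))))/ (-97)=-145997509/ 161173260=-0.91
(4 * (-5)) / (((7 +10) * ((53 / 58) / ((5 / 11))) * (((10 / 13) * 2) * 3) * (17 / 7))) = -26390 / 505461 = -0.05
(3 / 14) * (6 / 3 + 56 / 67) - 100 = -46615 / 469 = -99.39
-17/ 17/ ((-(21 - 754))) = -0.00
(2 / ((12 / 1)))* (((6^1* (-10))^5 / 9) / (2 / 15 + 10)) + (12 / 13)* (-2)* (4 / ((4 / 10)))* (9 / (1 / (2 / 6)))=-351013680 / 247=-1421108.02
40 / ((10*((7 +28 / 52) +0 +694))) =13 / 2280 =0.01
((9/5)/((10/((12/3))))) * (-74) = -1332/25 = -53.28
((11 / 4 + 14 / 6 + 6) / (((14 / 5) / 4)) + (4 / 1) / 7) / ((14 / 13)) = 8957 / 588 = 15.23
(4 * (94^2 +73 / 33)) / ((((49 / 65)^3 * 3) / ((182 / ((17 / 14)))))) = 16660259642000 / 4040883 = 4122925.52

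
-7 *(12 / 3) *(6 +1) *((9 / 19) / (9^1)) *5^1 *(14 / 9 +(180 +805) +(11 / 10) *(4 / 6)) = -8707888 / 171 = -50923.32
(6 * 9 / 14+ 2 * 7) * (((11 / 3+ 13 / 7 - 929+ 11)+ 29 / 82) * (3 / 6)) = -196334375 / 24108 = -8143.95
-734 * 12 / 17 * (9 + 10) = -9844.24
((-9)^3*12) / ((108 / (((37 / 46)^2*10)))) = -554445 / 1058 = -524.05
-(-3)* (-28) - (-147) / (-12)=-385 / 4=-96.25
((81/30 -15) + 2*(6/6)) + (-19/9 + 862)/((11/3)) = 73991/330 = 224.22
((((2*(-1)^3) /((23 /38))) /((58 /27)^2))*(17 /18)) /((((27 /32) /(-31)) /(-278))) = -133613472 /19343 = -6907.59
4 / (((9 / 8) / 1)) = 32 / 9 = 3.56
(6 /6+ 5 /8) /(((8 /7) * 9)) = 91 /576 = 0.16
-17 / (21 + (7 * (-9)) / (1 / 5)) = 0.06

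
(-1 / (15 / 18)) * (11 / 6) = -11 / 5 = -2.20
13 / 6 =2.17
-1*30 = -30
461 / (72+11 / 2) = 922 / 155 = 5.95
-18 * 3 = -54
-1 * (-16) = 16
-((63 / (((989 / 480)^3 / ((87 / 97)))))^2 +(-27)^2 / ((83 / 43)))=-306501317804531883169735803 / 730801298750285128466267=-419.40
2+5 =7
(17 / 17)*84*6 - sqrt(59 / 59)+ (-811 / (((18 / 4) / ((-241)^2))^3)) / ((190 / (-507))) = 107416205211931603831 / 23085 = 4653073650072844.00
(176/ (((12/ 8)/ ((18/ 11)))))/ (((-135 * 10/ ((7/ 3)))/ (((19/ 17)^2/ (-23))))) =0.02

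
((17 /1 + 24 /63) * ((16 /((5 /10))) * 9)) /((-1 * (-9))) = 556.19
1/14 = 0.07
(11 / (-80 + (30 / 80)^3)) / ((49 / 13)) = -73216 / 2005717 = -0.04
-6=-6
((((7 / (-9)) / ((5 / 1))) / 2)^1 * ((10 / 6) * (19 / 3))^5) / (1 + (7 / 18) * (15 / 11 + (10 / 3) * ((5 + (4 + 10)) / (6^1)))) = -119162264375 / 65885562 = -1808.62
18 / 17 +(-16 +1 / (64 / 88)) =-1845 / 136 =-13.57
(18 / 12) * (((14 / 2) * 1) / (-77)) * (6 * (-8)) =72 / 11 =6.55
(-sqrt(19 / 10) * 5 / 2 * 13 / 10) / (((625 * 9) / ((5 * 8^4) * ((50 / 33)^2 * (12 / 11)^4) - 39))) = -510881406191 * sqrt(190) / 132867075000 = -53.00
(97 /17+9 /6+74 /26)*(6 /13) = 13329 /2873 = 4.64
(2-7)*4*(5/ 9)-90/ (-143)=-13490/ 1287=-10.48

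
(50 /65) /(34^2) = 5 /7514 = 0.00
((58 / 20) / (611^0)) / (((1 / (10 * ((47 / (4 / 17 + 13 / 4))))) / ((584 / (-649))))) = -54127456 / 153813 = -351.90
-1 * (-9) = 9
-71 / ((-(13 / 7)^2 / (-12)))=-41748 / 169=-247.03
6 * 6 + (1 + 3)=40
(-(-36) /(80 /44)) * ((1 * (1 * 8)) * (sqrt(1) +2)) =2376 /5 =475.20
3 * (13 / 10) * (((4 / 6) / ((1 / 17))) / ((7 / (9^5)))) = 13049829 / 35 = 372852.26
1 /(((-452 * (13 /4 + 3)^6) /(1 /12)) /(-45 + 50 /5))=1792 /16552734375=0.00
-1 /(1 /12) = -12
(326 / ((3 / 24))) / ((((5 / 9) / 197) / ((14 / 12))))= 5394648 / 5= 1078929.60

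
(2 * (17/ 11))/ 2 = 17/ 11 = 1.55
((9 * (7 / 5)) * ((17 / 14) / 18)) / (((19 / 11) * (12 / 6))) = 187 / 760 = 0.25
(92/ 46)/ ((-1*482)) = -1/ 241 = -0.00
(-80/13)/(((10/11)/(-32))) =216.62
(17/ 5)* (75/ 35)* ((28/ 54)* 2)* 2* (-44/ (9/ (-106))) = 634304/ 81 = 7830.91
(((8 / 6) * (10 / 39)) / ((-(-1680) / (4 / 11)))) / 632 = 1 / 8540532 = 0.00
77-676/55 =3559/55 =64.71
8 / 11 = 0.73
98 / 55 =1.78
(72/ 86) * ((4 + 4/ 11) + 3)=2916/ 473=6.16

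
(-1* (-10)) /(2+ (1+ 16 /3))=6 /5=1.20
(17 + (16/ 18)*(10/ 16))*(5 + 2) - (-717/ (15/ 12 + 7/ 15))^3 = 716563133028062/ 9834543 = 72861863.84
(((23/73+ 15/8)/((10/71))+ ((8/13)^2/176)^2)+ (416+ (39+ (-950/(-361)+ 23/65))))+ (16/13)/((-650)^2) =22697982166282439/47933069470000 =473.53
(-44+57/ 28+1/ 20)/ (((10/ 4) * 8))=-1467/ 700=-2.10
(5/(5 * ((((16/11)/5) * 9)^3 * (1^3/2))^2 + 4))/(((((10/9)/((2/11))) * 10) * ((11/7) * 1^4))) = 82355625/643191321304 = 0.00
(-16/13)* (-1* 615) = 756.92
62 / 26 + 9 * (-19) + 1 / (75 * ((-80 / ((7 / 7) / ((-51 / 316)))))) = -167686973 / 994500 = -168.61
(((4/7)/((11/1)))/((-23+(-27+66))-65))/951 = -4/3588123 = -0.00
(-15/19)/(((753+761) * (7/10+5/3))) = -225/1021193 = -0.00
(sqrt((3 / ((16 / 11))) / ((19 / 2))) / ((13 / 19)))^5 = 393129 * sqrt(1254) / 95051008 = 0.15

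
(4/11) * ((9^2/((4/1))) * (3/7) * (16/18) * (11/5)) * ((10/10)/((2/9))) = 27.77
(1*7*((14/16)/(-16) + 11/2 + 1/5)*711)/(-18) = -1560.93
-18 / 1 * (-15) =270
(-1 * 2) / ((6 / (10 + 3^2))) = -19 / 3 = -6.33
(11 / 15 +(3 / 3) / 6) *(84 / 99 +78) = 3903 / 55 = 70.96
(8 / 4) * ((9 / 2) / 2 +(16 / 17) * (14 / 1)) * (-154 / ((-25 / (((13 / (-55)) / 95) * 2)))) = -190918 / 201875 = -0.95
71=71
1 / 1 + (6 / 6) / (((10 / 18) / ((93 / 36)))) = 113 / 20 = 5.65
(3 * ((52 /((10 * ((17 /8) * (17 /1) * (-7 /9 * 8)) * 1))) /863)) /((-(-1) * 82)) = -351 /357899045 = -0.00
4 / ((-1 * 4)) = -1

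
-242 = -242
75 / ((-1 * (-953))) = 75 / 953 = 0.08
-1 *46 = -46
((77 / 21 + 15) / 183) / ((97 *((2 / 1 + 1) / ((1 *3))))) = 56 / 53253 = 0.00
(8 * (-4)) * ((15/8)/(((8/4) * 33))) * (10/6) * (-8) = 400/33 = 12.12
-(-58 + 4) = 54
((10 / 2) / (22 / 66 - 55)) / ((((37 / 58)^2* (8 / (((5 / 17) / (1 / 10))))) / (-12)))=946125 / 954193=0.99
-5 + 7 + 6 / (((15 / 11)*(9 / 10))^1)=62 / 9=6.89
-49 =-49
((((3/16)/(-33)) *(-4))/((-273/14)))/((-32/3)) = 1/9152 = 0.00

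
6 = 6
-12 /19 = -0.63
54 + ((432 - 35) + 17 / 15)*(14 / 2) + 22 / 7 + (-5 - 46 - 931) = 1862.08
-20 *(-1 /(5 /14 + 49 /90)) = 1575 /71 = 22.18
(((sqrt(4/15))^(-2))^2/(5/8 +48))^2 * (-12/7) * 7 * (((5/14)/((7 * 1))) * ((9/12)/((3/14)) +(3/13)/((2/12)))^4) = -197547336759375/6776706399008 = -29.15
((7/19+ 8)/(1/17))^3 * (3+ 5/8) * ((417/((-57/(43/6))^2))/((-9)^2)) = 849417.26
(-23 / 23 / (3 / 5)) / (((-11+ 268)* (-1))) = 0.01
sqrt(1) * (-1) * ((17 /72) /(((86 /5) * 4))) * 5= -425 /24768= -0.02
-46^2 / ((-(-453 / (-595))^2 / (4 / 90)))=299646760 / 1846881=162.24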